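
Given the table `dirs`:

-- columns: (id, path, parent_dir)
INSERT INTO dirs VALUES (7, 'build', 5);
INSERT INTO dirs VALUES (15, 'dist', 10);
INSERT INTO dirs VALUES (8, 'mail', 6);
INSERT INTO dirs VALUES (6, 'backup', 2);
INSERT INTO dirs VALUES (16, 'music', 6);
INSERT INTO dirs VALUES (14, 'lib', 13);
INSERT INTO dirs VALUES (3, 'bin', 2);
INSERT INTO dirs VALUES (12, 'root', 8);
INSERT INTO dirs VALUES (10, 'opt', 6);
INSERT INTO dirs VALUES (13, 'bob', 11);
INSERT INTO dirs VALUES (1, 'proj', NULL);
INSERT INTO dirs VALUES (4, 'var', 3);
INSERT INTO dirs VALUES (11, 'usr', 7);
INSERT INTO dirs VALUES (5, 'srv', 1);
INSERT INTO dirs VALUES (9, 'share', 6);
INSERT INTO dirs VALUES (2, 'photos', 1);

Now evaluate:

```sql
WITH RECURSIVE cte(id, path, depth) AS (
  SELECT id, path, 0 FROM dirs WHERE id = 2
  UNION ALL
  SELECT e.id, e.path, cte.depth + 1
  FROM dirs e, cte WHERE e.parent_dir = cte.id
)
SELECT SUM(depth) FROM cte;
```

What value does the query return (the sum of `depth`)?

Base: id=2 (photos) at depth 0.
Iteration 1: rows with parent_dir in {2} -> bin (id 3, depth 1), backup (id 6, depth 1).
Iteration 2: rows with parent_dir in {3,6} -> var (id 4, depth 2), mail (id 8, depth 2), share (id 9, depth 2), opt (id 10, depth 2), music (id 16, depth 2).
Iteration 3: rows with parent_dir in {4,8,9,10,16} -> root (id 12, depth 3), dist (id 15, depth 3).
Iteration 4: no rows with parent_dir in {12,15}; recursion stops.
SUM(depth) = 0 + 1 + 1 + 2 + 2 + 2 + 2 + 2 + 3 + 3 = 18.

18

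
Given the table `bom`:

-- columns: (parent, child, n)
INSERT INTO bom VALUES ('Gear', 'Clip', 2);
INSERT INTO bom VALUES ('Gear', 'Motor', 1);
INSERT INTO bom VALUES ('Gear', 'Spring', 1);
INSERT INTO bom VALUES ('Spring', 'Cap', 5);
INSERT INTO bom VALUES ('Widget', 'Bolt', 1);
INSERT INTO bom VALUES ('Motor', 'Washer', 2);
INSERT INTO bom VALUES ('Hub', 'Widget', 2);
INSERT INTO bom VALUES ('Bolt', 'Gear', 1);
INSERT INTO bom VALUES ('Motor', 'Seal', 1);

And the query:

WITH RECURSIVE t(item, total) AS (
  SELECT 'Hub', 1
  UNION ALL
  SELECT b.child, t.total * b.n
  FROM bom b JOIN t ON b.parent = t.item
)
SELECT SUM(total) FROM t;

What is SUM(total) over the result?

31

Base: (Hub, total=1).
Iteration 1: components of {Hub} -> Widget = 1*2 = 2.
Iteration 2: components of {Widget} -> Bolt = 2*1 = 2.
Iteration 3: components of {Bolt} -> Gear = 2*1 = 2.
Iteration 4: components of {Gear} -> Clip = 2*2 = 4, Motor = 2*1 = 2, Spring = 2*1 = 2.
Iteration 5: components of {Clip,Motor,Spring} -> Cap = 2*5 = 10, Seal = 2*1 = 2, Washer = 2*2 = 4.
Iteration 6: no further components; recursion stops.
SUM(total) = 1 + 2 + 2 + 2 + 4 + 2 + 2 + 4 + 2 + 10 = 31.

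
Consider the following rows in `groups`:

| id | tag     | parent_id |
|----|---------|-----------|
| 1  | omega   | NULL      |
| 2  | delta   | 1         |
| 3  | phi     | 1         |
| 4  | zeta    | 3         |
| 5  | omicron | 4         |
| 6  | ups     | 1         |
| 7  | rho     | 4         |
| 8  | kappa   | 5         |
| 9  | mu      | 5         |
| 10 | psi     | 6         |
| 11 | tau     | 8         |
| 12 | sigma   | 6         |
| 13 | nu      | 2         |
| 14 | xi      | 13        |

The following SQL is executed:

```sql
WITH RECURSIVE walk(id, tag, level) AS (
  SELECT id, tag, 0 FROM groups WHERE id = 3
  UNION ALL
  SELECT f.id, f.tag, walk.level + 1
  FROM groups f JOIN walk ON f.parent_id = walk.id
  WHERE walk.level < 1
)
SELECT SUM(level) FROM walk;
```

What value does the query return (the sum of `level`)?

Base: id=3 (phi) at level 0.
Iteration 1: rows with parent_id in {3} -> zeta (id 4, level 1).
Iteration 2: level < 1 fails for all current rows; recursion stops.
SUM(level) = 0 + 1 = 1.

1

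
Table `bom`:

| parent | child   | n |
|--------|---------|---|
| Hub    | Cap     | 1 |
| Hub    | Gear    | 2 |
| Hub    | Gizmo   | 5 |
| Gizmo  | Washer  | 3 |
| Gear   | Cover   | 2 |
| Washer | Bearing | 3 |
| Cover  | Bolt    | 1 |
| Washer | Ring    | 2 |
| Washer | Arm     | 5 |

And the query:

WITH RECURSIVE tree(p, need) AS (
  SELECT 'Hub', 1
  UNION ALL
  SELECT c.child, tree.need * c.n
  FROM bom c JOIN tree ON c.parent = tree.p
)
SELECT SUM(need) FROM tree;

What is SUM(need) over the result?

182

Base: (Hub, need=1).
Iteration 1: components of {Hub} -> Cap = 1*1 = 1, Gear = 1*2 = 2, Gizmo = 1*5 = 5.
Iteration 2: components of {Cap,Gear,Gizmo} -> Cover = 2*2 = 4, Washer = 5*3 = 15.
Iteration 3: components of {Cover,Washer} -> Arm = 15*5 = 75, Bearing = 15*3 = 45, Bolt = 4*1 = 4, Ring = 15*2 = 30.
Iteration 4: no further components; recursion stops.
SUM(need) = 1 + 1 + 2 + 5 + 4 + 15 + 4 + 45 + 30 + 75 = 182.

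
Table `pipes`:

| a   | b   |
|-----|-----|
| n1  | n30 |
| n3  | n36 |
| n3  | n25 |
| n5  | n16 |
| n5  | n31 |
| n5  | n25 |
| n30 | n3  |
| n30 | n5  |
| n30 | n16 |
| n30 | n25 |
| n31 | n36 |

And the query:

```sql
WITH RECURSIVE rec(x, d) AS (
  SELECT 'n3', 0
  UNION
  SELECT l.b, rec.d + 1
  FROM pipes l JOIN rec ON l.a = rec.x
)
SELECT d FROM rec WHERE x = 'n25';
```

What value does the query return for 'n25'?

Base: (n3, d=0).
Iteration 1: edges from {n3} -> (n25, d=1), (n36, d=1).
Iteration 2: no outgoing edges from {n25,n36}; recursion stops.

1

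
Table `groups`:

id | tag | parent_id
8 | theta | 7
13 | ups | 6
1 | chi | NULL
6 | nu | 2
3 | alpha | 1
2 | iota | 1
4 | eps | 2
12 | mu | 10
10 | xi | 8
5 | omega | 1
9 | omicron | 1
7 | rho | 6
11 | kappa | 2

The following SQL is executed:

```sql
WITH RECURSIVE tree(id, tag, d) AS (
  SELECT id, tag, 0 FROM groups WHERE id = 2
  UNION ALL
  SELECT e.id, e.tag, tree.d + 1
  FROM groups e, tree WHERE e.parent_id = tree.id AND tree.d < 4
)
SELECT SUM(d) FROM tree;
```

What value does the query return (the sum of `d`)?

Base: id=2 (iota) at d 0.
Iteration 1: rows with parent_id in {2} -> eps (id 4, d 1), nu (id 6, d 1), kappa (id 11, d 1).
Iteration 2: rows with parent_id in {4,6,11} -> rho (id 7, d 2), ups (id 13, d 2).
Iteration 3: rows with parent_id in {7,13} -> theta (id 8, d 3).
Iteration 4: rows with parent_id in {8} -> xi (id 10, d 4).
Iteration 5: d < 4 fails for all current rows; recursion stops.
SUM(d) = 0 + 1 + 1 + 1 + 2 + 2 + 3 + 4 = 14.

14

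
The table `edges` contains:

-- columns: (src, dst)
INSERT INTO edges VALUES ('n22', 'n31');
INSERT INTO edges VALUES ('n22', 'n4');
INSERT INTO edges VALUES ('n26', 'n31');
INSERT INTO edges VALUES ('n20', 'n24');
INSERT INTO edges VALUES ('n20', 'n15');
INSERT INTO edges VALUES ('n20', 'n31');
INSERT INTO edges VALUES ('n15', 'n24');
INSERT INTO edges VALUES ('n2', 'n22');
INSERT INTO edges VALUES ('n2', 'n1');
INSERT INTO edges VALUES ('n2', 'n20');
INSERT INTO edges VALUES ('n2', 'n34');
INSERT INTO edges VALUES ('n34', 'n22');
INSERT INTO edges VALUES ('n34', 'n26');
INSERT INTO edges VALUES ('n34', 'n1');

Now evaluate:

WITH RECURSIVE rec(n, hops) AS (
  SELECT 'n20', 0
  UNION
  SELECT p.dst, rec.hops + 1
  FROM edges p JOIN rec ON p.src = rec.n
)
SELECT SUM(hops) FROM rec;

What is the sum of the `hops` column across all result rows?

5

Base: (n20, hops=0).
Iteration 1: edges from {n20} -> (n15, hops=1), (n24, hops=1), (n31, hops=1).
Iteration 2: edges from {n15,n24,n31} -> (n24, hops=2).
Iteration 3: no outgoing edges from {n24}; recursion stops.
SUM(hops) = 0 + 1 + 1 + 1 + 2 = 5.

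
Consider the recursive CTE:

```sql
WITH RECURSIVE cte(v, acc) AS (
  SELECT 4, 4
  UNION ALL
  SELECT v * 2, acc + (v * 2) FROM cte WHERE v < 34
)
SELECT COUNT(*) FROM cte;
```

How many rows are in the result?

5

Base: v=4, acc=4.
Iteration 1: 4 < 34 holds -> v = 4 * 2 = 8, acc = 4 + 8 = 12.
Iteration 2: 8 < 34 holds -> v = 8 * 2 = 16, acc = 12 + 16 = 28.
Iteration 3: 16 < 34 holds -> v = 16 * 2 = 32, acc = 28 + 32 = 60.
Iteration 4: 32 < 34 holds -> v = 32 * 2 = 64, acc = 60 + 64 = 124.
Iteration 5: 64 < 34 fails; recursion stops.
Total rows emitted: 5.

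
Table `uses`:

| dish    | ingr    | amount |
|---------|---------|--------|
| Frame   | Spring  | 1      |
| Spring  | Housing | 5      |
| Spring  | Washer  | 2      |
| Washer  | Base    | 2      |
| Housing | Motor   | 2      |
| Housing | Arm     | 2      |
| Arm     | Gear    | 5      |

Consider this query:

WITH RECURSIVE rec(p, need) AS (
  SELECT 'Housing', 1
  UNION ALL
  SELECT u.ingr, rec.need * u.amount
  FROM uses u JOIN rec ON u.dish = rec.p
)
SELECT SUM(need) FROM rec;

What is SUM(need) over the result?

15

Base: (Housing, need=1).
Iteration 1: components of {Housing} -> Arm = 1*2 = 2, Motor = 1*2 = 2.
Iteration 2: components of {Arm,Motor} -> Gear = 2*5 = 10.
Iteration 3: no further components; recursion stops.
SUM(need) = 1 + 2 + 2 + 10 = 15.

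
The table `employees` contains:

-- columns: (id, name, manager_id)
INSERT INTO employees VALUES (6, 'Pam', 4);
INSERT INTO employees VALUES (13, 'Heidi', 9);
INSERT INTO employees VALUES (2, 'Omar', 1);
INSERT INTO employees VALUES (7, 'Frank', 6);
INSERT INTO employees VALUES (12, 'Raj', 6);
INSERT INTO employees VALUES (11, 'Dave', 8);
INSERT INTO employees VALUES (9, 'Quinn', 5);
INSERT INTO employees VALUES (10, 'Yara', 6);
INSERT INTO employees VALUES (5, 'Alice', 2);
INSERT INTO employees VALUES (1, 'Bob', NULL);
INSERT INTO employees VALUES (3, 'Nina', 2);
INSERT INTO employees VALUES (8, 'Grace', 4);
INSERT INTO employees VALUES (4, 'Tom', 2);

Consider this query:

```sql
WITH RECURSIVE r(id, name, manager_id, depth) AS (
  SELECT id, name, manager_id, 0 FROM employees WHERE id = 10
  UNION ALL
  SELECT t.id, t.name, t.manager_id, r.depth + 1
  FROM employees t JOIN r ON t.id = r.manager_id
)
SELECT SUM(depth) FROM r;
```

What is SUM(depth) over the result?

Base: id=10 (Yara), manager_id=6, depth 0.
Iteration 1: join on id=6 -> Pam (id 6, manager_id=4, depth 1).
Iteration 2: join on id=4 -> Tom (id 4, manager_id=2, depth 2).
Iteration 3: join on id=2 -> Omar (id 2, manager_id=1, depth 3).
Iteration 4: join on id=1 -> Bob (id 1, manager_id=NULL, depth 4).
Iteration 5: manager_id is NULL; no match; recursion stops.
SUM(depth) = 0 + 1 + 2 + 3 + 4 = 10.

10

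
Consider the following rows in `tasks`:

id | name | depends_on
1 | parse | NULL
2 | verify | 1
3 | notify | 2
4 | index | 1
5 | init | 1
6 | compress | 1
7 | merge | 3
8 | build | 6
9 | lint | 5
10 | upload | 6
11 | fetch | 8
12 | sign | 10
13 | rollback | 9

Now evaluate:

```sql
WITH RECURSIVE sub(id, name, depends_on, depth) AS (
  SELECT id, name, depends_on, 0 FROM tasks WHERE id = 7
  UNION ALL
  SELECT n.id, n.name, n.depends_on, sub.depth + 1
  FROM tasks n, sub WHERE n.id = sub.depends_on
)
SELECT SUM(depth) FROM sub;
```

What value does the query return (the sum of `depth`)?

Base: id=7 (merge), depends_on=3, depth 0.
Iteration 1: join on id=3 -> notify (id 3, depends_on=2, depth 1).
Iteration 2: join on id=2 -> verify (id 2, depends_on=1, depth 2).
Iteration 3: join on id=1 -> parse (id 1, depends_on=NULL, depth 3).
Iteration 4: depends_on is NULL; no match; recursion stops.
SUM(depth) = 0 + 1 + 2 + 3 = 6.

6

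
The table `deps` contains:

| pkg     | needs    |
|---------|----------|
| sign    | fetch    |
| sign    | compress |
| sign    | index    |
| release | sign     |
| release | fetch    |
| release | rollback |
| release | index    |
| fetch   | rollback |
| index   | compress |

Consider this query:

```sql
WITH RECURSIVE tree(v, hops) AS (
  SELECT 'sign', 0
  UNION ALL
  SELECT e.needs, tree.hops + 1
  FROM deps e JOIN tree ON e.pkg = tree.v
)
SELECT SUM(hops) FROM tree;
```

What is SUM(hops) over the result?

7

Base: (sign, hops=0).
Iteration 1: edges from {sign} -> (compress, hops=1), (fetch, hops=1), (index, hops=1).
Iteration 2: edges from {compress,fetch,index} -> (compress, hops=2), (rollback, hops=2).
Iteration 3: no outgoing edges from {compress,rollback}; recursion stops.
SUM(hops) = 0 + 1 + 1 + 1 + 2 + 2 = 7.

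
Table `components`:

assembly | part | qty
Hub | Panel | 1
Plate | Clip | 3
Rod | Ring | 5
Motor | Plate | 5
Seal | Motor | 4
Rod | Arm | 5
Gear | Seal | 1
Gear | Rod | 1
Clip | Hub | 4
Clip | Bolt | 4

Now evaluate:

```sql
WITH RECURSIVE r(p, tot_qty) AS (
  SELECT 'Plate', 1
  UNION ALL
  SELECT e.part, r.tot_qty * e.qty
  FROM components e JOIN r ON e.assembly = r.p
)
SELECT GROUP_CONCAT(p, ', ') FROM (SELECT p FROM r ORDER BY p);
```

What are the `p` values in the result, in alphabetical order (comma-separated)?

Base: (Plate, tot_qty=1).
Iteration 1: components of {Plate} -> Clip = 1*3 = 3.
Iteration 2: components of {Clip} -> Bolt = 3*4 = 12, Hub = 3*4 = 12.
Iteration 3: components of {Bolt,Hub} -> Panel = 12*1 = 12.
Iteration 4: no further components; recursion stops.

Bolt, Clip, Hub, Panel, Plate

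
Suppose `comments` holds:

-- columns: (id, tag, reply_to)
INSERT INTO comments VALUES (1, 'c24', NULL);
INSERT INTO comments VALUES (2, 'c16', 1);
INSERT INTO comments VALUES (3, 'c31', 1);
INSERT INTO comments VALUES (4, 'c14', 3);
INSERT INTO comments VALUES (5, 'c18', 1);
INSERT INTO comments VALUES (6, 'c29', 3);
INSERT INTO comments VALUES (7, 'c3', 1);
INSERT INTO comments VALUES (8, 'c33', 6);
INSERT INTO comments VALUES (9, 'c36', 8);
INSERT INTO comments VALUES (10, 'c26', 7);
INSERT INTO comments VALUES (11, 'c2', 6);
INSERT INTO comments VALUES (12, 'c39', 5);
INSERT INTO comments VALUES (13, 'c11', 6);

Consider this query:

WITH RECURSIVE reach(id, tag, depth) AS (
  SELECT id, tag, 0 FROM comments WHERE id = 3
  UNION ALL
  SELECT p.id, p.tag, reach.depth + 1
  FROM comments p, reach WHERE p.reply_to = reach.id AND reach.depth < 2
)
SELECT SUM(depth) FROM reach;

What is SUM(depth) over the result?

8

Base: id=3 (c31) at depth 0.
Iteration 1: rows with reply_to in {3} -> c14 (id 4, depth 1), c29 (id 6, depth 1).
Iteration 2: rows with reply_to in {4,6} -> c33 (id 8, depth 2), c2 (id 11, depth 2), c11 (id 13, depth 2).
Iteration 3: depth < 2 fails for all current rows; recursion stops.
SUM(depth) = 0 + 1 + 1 + 2 + 2 + 2 = 8.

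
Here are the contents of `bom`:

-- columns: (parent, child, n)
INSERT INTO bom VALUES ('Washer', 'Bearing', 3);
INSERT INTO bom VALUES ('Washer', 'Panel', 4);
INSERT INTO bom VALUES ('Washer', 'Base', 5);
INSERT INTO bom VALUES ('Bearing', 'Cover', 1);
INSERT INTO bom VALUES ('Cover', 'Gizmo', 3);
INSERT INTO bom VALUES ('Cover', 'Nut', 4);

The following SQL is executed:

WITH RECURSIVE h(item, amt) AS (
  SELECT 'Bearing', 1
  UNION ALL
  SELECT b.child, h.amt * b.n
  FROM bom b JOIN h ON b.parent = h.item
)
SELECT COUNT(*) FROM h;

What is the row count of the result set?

4

Base: (Bearing, amt=1).
Iteration 1: components of {Bearing} -> Cover = 1*1 = 1.
Iteration 2: components of {Cover} -> Gizmo = 1*3 = 3, Nut = 1*4 = 4.
Iteration 3: no further components; recursion stops.
Total rows emitted: 4.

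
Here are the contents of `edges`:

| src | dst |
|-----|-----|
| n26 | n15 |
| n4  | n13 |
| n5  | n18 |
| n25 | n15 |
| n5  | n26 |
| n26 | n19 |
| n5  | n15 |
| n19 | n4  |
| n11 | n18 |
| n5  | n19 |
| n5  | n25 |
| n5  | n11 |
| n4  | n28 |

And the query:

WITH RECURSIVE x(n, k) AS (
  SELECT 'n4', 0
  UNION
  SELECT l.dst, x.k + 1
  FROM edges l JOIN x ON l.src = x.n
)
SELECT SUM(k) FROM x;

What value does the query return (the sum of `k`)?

Base: (n4, k=0).
Iteration 1: edges from {n4} -> (n13, k=1), (n28, k=1).
Iteration 2: no outgoing edges from {n13,n28}; recursion stops.
SUM(k) = 0 + 1 + 1 = 2.

2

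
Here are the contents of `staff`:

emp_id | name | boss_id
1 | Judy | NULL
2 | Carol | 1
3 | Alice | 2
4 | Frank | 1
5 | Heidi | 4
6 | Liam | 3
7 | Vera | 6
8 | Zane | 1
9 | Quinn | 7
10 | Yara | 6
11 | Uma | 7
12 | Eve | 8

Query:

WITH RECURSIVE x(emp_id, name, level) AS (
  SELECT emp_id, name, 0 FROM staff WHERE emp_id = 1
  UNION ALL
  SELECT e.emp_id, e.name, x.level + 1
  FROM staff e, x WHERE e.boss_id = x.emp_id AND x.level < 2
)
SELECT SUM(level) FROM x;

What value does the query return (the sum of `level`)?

9

Base: emp_id=1 (Judy) at level 0.
Iteration 1: rows with boss_id in {1} -> Carol (id 2, level 1), Frank (id 4, level 1), Zane (id 8, level 1).
Iteration 2: rows with boss_id in {2,4,8} -> Alice (id 3, level 2), Heidi (id 5, level 2), Eve (id 12, level 2).
Iteration 3: level < 2 fails for all current rows; recursion stops.
SUM(level) = 0 + 1 + 1 + 1 + 2 + 2 + 2 = 9.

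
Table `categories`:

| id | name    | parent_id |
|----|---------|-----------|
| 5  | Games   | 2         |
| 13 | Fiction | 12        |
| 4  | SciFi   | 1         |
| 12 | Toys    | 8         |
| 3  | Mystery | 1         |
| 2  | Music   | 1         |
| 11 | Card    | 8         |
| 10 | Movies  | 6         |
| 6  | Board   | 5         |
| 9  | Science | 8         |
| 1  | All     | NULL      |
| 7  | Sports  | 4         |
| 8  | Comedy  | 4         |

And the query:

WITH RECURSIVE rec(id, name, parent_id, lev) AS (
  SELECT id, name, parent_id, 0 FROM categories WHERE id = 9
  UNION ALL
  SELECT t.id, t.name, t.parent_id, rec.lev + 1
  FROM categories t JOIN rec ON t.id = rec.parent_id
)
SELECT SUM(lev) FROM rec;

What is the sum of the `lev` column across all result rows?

Base: id=9 (Science), parent_id=8, lev 0.
Iteration 1: join on id=8 -> Comedy (id 8, parent_id=4, lev 1).
Iteration 2: join on id=4 -> SciFi (id 4, parent_id=1, lev 2).
Iteration 3: join on id=1 -> All (id 1, parent_id=NULL, lev 3).
Iteration 4: parent_id is NULL; no match; recursion stops.
SUM(lev) = 0 + 1 + 2 + 3 = 6.

6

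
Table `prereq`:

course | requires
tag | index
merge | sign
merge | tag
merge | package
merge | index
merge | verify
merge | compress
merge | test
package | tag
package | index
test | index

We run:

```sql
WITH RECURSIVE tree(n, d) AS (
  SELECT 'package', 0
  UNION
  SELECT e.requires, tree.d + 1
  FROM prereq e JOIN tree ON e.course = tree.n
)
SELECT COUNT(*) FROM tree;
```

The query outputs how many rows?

4

Base: (package, d=0).
Iteration 1: edges from {package} -> (index, d=1), (tag, d=1).
Iteration 2: edges from {index,tag} -> (index, d=2).
Iteration 3: no outgoing edges from {index}; recursion stops.
Total rows emitted: 4.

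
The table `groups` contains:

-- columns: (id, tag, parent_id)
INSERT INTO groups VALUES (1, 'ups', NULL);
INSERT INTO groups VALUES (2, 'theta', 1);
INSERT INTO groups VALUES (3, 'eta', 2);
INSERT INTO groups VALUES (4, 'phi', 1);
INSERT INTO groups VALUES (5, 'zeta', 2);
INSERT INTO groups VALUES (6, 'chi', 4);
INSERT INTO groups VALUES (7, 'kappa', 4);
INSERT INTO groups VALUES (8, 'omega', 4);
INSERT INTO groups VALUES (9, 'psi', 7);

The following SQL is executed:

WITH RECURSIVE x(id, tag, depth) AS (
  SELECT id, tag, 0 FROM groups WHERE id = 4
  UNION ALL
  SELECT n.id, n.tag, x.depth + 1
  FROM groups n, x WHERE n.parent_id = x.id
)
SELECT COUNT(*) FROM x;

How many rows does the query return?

Base: id=4 (phi) at depth 0.
Iteration 1: rows with parent_id in {4} -> chi (id 6, depth 1), kappa (id 7, depth 1), omega (id 8, depth 1).
Iteration 2: rows with parent_id in {6,7,8} -> psi (id 9, depth 2).
Iteration 3: no rows with parent_id in {9}; recursion stops.
Total rows emitted: 5.

5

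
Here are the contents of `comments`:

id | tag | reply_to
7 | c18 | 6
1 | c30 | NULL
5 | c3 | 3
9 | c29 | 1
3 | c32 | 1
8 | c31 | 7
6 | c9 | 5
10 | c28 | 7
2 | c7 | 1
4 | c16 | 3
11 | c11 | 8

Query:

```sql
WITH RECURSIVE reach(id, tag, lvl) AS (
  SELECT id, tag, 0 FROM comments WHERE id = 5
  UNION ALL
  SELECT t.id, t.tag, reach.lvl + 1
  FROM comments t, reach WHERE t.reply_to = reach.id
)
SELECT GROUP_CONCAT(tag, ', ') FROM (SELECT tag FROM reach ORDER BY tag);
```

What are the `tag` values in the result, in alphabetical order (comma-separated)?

c11, c18, c28, c3, c31, c9

Base: id=5 (c3) at lvl 0.
Iteration 1: rows with reply_to in {5} -> c9 (id 6, lvl 1).
Iteration 2: rows with reply_to in {6} -> c18 (id 7, lvl 2).
Iteration 3: rows with reply_to in {7} -> c31 (id 8, lvl 3), c28 (id 10, lvl 3).
Iteration 4: rows with reply_to in {8,10} -> c11 (id 11, lvl 4).
Iteration 5: no rows with reply_to in {11}; recursion stops.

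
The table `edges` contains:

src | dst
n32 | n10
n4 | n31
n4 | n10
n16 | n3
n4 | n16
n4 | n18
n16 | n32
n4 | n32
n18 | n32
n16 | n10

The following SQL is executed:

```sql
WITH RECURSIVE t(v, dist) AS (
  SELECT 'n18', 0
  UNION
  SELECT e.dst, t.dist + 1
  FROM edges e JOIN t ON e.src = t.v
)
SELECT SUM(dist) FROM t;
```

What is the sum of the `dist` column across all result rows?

3

Base: (n18, dist=0).
Iteration 1: edges from {n18} -> (n32, dist=1).
Iteration 2: edges from {n32} -> (n10, dist=2).
Iteration 3: no outgoing edges from {n10}; recursion stops.
SUM(dist) = 0 + 1 + 2 = 3.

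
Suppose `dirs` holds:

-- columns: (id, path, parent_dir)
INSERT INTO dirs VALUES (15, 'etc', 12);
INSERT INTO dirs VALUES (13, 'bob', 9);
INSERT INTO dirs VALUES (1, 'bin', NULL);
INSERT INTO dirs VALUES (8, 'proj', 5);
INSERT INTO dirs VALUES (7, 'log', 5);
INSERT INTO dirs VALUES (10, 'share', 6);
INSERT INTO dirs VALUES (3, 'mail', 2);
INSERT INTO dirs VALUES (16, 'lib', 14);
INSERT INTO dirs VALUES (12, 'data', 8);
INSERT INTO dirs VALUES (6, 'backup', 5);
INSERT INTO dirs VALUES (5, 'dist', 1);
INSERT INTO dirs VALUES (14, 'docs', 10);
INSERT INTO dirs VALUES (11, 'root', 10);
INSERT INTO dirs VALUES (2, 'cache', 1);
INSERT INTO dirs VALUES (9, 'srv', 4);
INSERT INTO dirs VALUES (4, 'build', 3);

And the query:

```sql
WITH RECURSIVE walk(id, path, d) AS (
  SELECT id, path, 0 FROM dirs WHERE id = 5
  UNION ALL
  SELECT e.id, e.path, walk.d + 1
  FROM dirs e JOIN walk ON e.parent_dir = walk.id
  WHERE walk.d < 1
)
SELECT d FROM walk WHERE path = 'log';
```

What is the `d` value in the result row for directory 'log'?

Base: id=5 (dist) at d 0.
Iteration 1: rows with parent_dir in {5} -> backup (id 6, d 1), log (id 7, d 1), proj (id 8, d 1).
Iteration 2: d < 1 fails for all current rows; recursion stops.

1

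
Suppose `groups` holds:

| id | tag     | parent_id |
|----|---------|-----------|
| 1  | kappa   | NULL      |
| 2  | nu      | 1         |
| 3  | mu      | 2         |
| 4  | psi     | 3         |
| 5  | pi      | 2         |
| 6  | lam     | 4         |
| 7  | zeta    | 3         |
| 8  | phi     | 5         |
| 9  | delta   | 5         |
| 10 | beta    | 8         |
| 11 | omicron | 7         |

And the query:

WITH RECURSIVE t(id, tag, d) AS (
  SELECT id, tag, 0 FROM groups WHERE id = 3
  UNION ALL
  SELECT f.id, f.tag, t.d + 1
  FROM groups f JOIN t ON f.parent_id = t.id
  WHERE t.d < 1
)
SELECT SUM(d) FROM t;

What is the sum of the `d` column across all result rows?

Base: id=3 (mu) at d 0.
Iteration 1: rows with parent_id in {3} -> psi (id 4, d 1), zeta (id 7, d 1).
Iteration 2: d < 1 fails for all current rows; recursion stops.
SUM(d) = 0 + 1 + 1 = 2.

2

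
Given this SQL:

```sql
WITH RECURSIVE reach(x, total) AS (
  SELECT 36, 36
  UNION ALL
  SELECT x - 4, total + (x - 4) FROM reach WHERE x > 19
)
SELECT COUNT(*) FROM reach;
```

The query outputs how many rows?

6

Base: x=36, total=36.
Iteration 1: 36 > 19 holds -> x = 36 - 4 = 32, total = 36 + 32 = 68.
Iteration 2: 32 > 19 holds -> x = 32 - 4 = 28, total = 68 + 28 = 96.
Iteration 3: 28 > 19 holds -> x = 28 - 4 = 24, total = 96 + 24 = 120.
Iteration 4: 24 > 19 holds -> x = 24 - 4 = 20, total = 120 + 20 = 140.
Iteration 5: 20 > 19 holds -> x = 20 - 4 = 16, total = 140 + 16 = 156.
Iteration 6: 16 > 19 fails; recursion stops.
Total rows emitted: 6.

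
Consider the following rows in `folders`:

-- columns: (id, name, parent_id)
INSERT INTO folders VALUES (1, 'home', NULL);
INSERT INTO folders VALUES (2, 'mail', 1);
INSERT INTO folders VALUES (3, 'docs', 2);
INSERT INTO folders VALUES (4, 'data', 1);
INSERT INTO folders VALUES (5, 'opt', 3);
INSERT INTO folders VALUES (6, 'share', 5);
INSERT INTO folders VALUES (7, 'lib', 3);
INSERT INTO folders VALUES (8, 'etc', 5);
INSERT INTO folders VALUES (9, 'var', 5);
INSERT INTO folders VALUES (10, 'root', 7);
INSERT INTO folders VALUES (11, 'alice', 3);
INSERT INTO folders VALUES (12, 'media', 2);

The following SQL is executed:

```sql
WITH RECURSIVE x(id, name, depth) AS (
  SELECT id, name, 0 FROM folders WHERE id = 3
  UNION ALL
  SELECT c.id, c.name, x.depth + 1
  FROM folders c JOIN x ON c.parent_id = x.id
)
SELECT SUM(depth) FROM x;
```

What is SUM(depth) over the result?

11

Base: id=3 (docs) at depth 0.
Iteration 1: rows with parent_id in {3} -> opt (id 5, depth 1), lib (id 7, depth 1), alice (id 11, depth 1).
Iteration 2: rows with parent_id in {5,7,11} -> share (id 6, depth 2), etc (id 8, depth 2), var (id 9, depth 2), root (id 10, depth 2).
Iteration 3: no rows with parent_id in {6,8,9,10}; recursion stops.
SUM(depth) = 0 + 1 + 1 + 1 + 2 + 2 + 2 + 2 = 11.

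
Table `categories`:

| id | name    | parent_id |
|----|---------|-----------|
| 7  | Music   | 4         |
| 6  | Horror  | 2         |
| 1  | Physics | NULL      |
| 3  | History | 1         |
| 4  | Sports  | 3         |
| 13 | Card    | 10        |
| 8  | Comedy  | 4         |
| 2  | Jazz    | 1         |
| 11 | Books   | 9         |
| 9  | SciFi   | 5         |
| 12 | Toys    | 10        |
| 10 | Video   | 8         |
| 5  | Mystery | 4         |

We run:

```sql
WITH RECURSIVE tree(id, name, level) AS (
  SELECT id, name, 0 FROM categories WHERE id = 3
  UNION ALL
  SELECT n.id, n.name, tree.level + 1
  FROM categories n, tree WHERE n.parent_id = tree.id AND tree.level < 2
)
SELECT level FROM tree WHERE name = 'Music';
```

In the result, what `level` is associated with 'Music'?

Base: id=3 (History) at level 0.
Iteration 1: rows with parent_id in {3} -> Sports (id 4, level 1).
Iteration 2: rows with parent_id in {4} -> Mystery (id 5, level 2), Music (id 7, level 2), Comedy (id 8, level 2).
Iteration 3: level < 2 fails for all current rows; recursion stops.

2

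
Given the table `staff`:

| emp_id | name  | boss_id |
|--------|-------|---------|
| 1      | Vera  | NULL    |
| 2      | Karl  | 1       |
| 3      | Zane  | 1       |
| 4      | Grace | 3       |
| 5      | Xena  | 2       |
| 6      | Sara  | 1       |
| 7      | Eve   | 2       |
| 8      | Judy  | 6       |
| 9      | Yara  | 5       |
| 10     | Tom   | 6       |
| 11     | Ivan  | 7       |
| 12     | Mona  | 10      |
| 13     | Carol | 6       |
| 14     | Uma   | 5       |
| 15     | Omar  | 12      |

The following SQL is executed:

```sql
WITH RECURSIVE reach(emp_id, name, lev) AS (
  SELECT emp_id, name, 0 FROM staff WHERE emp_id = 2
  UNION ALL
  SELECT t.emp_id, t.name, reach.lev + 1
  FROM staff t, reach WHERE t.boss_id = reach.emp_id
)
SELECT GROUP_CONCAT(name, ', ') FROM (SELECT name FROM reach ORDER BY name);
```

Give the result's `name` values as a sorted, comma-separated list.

Eve, Ivan, Karl, Uma, Xena, Yara

Base: emp_id=2 (Karl) at lev 0.
Iteration 1: rows with boss_id in {2} -> Xena (id 5, lev 1), Eve (id 7, lev 1).
Iteration 2: rows with boss_id in {5,7} -> Yara (id 9, lev 2), Ivan (id 11, lev 2), Uma (id 14, lev 2).
Iteration 3: no rows with boss_id in {9,11,14}; recursion stops.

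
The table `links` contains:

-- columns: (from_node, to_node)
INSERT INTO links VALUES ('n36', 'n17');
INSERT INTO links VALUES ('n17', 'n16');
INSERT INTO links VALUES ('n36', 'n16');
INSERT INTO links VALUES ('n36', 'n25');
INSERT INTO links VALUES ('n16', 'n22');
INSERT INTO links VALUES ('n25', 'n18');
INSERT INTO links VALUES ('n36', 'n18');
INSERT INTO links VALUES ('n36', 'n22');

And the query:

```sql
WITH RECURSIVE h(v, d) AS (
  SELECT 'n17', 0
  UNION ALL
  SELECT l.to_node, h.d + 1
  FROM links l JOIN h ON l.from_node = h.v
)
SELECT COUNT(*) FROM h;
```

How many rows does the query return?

Base: (n17, d=0).
Iteration 1: edges from {n17} -> (n16, d=1).
Iteration 2: edges from {n16} -> (n22, d=2).
Iteration 3: no outgoing edges from {n22}; recursion stops.
Total rows emitted: 3.

3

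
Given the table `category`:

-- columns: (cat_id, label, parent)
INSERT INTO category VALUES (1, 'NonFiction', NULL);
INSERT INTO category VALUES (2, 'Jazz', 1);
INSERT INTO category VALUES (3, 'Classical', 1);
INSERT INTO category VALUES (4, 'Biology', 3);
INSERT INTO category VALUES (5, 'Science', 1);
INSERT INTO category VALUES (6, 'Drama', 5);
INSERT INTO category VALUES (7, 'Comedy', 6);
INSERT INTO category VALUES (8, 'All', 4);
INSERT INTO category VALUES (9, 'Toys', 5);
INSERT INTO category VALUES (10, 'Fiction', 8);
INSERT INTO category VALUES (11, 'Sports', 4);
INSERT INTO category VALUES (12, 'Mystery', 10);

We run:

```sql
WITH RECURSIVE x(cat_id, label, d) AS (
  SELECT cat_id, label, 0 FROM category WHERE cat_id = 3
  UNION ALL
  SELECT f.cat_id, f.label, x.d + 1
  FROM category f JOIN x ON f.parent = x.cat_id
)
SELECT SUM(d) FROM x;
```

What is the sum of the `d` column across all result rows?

12

Base: cat_id=3 (Classical) at d 0.
Iteration 1: rows with parent in {3} -> Biology (id 4, d 1).
Iteration 2: rows with parent in {4} -> All (id 8, d 2), Sports (id 11, d 2).
Iteration 3: rows with parent in {8,11} -> Fiction (id 10, d 3).
Iteration 4: rows with parent in {10} -> Mystery (id 12, d 4).
Iteration 5: no rows with parent in {12}; recursion stops.
SUM(d) = 0 + 1 + 2 + 2 + 3 + 4 = 12.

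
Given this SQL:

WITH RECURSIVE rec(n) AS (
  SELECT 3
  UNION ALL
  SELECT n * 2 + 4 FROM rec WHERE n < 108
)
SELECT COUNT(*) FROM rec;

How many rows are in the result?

Base: n=3.
Iteration 1: 3 < 108 holds -> n = 3 * 2 + 4 = 10.
Iteration 2: 10 < 108 holds -> n = 10 * 2 + 4 = 24.
Iteration 3: 24 < 108 holds -> n = 24 * 2 + 4 = 52.
Iteration 4: 52 < 108 holds -> n = 52 * 2 + 4 = 108.
Iteration 5: 108 < 108 fails; recursion stops.
Total rows emitted: 5.

5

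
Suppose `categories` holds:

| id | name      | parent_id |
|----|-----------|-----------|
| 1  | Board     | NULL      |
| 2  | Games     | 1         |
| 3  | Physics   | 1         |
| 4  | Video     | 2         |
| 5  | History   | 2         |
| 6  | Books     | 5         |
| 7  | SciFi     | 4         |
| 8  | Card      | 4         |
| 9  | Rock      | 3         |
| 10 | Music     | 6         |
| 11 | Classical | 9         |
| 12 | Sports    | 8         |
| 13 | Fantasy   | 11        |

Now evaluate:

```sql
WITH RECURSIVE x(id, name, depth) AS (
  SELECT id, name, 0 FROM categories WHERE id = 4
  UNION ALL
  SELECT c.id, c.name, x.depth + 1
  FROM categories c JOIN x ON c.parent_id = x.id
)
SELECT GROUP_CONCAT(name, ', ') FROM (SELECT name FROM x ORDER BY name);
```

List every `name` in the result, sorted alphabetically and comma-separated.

Card, SciFi, Sports, Video

Base: id=4 (Video) at depth 0.
Iteration 1: rows with parent_id in {4} -> SciFi (id 7, depth 1), Card (id 8, depth 1).
Iteration 2: rows with parent_id in {7,8} -> Sports (id 12, depth 2).
Iteration 3: no rows with parent_id in {12}; recursion stops.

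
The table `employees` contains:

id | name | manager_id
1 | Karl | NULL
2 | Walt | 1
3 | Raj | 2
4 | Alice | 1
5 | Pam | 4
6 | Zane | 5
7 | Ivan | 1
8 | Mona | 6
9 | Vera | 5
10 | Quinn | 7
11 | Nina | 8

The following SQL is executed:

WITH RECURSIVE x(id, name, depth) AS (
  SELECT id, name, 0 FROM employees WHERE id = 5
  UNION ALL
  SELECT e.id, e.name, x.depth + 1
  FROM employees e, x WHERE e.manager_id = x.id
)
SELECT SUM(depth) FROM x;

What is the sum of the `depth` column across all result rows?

Base: id=5 (Pam) at depth 0.
Iteration 1: rows with manager_id in {5} -> Zane (id 6, depth 1), Vera (id 9, depth 1).
Iteration 2: rows with manager_id in {6,9} -> Mona (id 8, depth 2).
Iteration 3: rows with manager_id in {8} -> Nina (id 11, depth 3).
Iteration 4: no rows with manager_id in {11}; recursion stops.
SUM(depth) = 0 + 1 + 1 + 2 + 3 = 7.

7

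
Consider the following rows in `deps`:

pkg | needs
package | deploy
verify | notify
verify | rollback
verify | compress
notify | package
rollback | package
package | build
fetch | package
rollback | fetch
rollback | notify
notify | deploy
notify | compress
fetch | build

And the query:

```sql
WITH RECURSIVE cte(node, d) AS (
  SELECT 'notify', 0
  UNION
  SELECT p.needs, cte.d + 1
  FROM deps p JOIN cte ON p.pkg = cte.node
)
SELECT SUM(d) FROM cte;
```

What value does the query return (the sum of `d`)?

7

Base: (notify, d=0).
Iteration 1: edges from {notify} -> (compress, d=1), (deploy, d=1), (package, d=1).
Iteration 2: edges from {compress,deploy,package} -> (build, d=2), (deploy, d=2).
Iteration 3: no outgoing edges from {build,deploy}; recursion stops.
SUM(d) = 0 + 1 + 1 + 1 + 2 + 2 = 7.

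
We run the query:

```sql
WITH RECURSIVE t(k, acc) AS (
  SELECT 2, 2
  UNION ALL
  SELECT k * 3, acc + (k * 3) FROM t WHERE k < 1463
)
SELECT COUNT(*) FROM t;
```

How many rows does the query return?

Base: k=2, acc=2.
Iteration 1: 2 < 1463 holds -> k = 2 * 3 = 6, acc = 2 + 6 = 8.
Iteration 2: 6 < 1463 holds -> k = 6 * 3 = 18, acc = 8 + 18 = 26.
Iteration 3: 18 < 1463 holds -> k = 18 * 3 = 54, acc = 26 + 54 = 80.
Iteration 4: 54 < 1463 holds -> k = 54 * 3 = 162, acc = 80 + 162 = 242.
Iteration 5: 162 < 1463 holds -> k = 162 * 3 = 486, acc = 242 + 486 = 728.
Iteration 6: 486 < 1463 holds -> k = 486 * 3 = 1458, acc = 728 + 1458 = 2186.
Iteration 7: 1458 < 1463 holds -> k = 1458 * 3 = 4374, acc = 2186 + 4374 = 6560.
Iteration 8: 4374 < 1463 fails; recursion stops.
Total rows emitted: 8.

8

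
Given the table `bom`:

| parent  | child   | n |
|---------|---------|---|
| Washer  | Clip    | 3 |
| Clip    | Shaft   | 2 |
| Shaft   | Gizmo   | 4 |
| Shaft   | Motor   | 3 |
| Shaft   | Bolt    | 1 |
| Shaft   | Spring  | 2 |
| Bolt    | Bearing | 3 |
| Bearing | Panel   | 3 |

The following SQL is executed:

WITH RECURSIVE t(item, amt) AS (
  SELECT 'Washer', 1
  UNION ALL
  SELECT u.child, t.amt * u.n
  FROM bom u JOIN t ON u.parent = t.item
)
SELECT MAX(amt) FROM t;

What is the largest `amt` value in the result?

54

Base: (Washer, amt=1).
Iteration 1: components of {Washer} -> Clip = 1*3 = 3.
Iteration 2: components of {Clip} -> Shaft = 3*2 = 6.
Iteration 3: components of {Shaft} -> Bolt = 6*1 = 6, Gizmo = 6*4 = 24, Motor = 6*3 = 18, Spring = 6*2 = 12.
Iteration 4: components of {Bolt,Gizmo,Motor,Spring} -> Bearing = 6*3 = 18.
Iteration 5: components of {Bearing} -> Panel = 18*3 = 54.
Iteration 6: no further components; recursion stops.
amt values: 1, 3, 6, 24, 18, 6, 12, 18, 54; the maximum is 54.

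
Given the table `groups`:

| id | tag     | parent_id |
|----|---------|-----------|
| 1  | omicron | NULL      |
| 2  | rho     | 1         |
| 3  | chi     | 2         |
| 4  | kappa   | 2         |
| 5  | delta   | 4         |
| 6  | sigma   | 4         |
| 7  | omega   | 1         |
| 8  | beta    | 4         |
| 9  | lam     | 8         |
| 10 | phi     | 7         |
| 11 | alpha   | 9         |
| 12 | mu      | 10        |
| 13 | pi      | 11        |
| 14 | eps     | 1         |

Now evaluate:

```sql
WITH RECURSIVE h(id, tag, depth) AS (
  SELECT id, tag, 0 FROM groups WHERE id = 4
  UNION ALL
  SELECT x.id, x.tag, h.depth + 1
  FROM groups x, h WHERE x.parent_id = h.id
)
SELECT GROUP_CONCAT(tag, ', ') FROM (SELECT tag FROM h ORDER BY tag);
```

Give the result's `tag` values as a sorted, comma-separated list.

alpha, beta, delta, kappa, lam, pi, sigma

Base: id=4 (kappa) at depth 0.
Iteration 1: rows with parent_id in {4} -> delta (id 5, depth 1), sigma (id 6, depth 1), beta (id 8, depth 1).
Iteration 2: rows with parent_id in {5,6,8} -> lam (id 9, depth 2).
Iteration 3: rows with parent_id in {9} -> alpha (id 11, depth 3).
Iteration 4: rows with parent_id in {11} -> pi (id 13, depth 4).
Iteration 5: no rows with parent_id in {13}; recursion stops.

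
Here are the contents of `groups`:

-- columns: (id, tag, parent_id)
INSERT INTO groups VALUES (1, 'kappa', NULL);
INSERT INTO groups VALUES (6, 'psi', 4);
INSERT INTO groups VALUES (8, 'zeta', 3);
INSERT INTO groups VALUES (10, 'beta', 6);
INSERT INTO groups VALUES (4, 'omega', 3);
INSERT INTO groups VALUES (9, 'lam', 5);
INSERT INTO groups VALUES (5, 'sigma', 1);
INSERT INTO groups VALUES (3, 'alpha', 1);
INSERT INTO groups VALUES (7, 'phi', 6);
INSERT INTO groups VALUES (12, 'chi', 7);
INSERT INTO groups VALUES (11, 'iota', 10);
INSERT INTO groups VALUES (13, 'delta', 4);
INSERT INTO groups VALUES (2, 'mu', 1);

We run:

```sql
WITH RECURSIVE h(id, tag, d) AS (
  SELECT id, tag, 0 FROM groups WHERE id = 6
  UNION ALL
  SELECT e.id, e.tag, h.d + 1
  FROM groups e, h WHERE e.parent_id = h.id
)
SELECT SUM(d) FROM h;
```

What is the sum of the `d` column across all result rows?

6

Base: id=6 (psi) at d 0.
Iteration 1: rows with parent_id in {6} -> phi (id 7, d 1), beta (id 10, d 1).
Iteration 2: rows with parent_id in {7,10} -> iota (id 11, d 2), chi (id 12, d 2).
Iteration 3: no rows with parent_id in {11,12}; recursion stops.
SUM(d) = 0 + 1 + 1 + 2 + 2 = 6.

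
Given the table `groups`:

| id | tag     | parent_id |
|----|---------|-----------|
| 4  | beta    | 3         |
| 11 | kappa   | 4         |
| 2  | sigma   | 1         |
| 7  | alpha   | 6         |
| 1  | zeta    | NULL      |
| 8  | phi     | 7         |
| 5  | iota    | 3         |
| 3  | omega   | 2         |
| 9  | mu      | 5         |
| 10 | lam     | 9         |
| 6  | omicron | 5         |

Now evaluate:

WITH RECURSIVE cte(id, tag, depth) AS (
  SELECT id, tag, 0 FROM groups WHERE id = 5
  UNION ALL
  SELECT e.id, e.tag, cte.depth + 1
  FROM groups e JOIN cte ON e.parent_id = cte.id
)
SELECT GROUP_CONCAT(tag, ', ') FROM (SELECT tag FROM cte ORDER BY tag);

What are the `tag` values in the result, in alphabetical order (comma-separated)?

alpha, iota, lam, mu, omicron, phi

Base: id=5 (iota) at depth 0.
Iteration 1: rows with parent_id in {5} -> omicron (id 6, depth 1), mu (id 9, depth 1).
Iteration 2: rows with parent_id in {6,9} -> alpha (id 7, depth 2), lam (id 10, depth 2).
Iteration 3: rows with parent_id in {7,10} -> phi (id 8, depth 3).
Iteration 4: no rows with parent_id in {8}; recursion stops.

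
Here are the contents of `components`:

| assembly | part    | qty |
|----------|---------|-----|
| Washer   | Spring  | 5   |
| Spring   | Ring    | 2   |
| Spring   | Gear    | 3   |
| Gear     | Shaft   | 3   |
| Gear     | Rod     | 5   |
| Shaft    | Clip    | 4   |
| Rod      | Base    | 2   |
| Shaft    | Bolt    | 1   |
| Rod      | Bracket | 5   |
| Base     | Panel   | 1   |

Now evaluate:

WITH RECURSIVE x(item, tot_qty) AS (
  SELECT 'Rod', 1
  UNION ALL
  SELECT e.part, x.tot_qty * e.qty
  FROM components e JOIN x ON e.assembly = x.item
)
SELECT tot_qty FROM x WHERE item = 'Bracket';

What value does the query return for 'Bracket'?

Base: (Rod, tot_qty=1).
Iteration 1: components of {Rod} -> Base = 1*2 = 2, Bracket = 1*5 = 5.
Iteration 2: components of {Base,Bracket} -> Panel = 2*1 = 2.
Iteration 3: no further components; recursion stops.

5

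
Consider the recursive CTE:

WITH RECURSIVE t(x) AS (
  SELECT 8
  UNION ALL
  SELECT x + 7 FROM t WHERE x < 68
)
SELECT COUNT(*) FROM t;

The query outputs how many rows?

Base: x=8.
Iteration 1: 8 < 68 holds -> x = 8 + 7 = 15.
Iteration 2: 15 < 68 holds -> x = 15 + 7 = 22.
Iteration 3: 22 < 68 holds -> x = 22 + 7 = 29.
Iteration 4: 29 < 68 holds -> x = 29 + 7 = 36.
Iteration 5: 36 < 68 holds -> x = 36 + 7 = 43.
Iteration 6: 43 < 68 holds -> x = 43 + 7 = 50.
Iteration 7: 50 < 68 holds -> x = 50 + 7 = 57.
Iteration 8: 57 < 68 holds -> x = 57 + 7 = 64.
Iteration 9: 64 < 68 holds -> x = 64 + 7 = 71.
Iteration 10: 71 < 68 fails; recursion stops.
Total rows emitted: 10.

10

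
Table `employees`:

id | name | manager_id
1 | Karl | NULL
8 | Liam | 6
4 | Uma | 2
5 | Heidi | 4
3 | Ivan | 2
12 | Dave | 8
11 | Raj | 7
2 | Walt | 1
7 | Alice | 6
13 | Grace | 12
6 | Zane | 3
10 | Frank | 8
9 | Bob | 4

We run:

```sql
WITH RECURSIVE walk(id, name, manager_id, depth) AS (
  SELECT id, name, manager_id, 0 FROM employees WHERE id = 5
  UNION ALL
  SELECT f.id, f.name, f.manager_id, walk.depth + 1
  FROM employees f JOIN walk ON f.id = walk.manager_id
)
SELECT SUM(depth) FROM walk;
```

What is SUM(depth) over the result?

Base: id=5 (Heidi), manager_id=4, depth 0.
Iteration 1: join on id=4 -> Uma (id 4, manager_id=2, depth 1).
Iteration 2: join on id=2 -> Walt (id 2, manager_id=1, depth 2).
Iteration 3: join on id=1 -> Karl (id 1, manager_id=NULL, depth 3).
Iteration 4: manager_id is NULL; no match; recursion stops.
SUM(depth) = 0 + 1 + 2 + 3 = 6.

6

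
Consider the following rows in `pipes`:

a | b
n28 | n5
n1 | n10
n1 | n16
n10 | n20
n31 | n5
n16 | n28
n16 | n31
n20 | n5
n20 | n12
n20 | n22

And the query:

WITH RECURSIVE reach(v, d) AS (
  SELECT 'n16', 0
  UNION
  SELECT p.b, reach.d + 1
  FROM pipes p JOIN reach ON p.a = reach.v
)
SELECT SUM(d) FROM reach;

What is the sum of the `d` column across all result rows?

4

Base: (n16, d=0).
Iteration 1: edges from {n16} -> (n28, d=1), (n31, d=1).
Iteration 2: edges from {n28,n31} -> (n5, d=2). [UNION drops 1 duplicate row(s)]
Iteration 3: no outgoing edges from {n5}; recursion stops.
SUM(d) = 0 + 1 + 1 + 2 = 4.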